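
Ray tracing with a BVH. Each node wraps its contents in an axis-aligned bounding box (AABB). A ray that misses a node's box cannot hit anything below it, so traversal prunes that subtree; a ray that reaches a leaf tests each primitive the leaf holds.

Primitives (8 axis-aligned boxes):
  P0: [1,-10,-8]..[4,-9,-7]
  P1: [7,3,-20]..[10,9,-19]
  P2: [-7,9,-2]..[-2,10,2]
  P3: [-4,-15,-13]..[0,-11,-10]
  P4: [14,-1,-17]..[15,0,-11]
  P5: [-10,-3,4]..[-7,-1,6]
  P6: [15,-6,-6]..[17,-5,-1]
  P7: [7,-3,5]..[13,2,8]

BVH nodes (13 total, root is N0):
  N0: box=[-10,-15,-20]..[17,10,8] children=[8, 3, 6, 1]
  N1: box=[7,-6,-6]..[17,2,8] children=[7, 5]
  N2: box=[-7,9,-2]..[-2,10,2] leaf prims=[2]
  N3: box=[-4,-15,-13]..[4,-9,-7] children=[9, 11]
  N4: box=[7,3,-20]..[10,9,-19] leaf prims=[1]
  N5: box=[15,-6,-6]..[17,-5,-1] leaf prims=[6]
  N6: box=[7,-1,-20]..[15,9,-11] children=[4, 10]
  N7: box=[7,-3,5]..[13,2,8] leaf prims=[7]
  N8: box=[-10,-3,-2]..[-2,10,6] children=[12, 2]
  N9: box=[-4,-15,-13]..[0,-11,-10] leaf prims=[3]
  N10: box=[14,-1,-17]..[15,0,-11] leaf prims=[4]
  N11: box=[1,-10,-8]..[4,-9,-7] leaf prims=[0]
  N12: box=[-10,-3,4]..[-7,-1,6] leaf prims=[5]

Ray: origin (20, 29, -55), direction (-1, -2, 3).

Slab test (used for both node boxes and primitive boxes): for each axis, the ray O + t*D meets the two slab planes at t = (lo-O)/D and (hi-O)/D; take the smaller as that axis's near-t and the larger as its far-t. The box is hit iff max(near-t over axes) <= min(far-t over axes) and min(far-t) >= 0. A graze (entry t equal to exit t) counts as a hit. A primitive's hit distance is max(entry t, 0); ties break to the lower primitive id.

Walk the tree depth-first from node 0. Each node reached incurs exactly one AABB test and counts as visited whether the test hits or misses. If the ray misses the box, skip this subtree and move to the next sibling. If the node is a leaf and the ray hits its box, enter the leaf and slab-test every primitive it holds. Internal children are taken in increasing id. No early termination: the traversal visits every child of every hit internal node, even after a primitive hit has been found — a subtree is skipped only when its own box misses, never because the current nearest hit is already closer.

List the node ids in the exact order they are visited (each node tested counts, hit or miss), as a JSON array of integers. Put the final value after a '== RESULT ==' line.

Walk:
N0 x:[3,30] y:[19/2,22] z:[35/3,21] -> hit [35/3,21], descend [1, 3, 6, 8]
  N1 x:[3,13] y:[27/2,35/2] z:[49/3,21] -> miss, prune
  N3 x:[16,24] y:[19,22] z:[14,16] -> miss, prune
  N6 x:[5,13] y:[10,15] z:[35/3,44/3] -> hit [35/3,13], descend [4, 10]
    N4 x:[10,13] y:[10,13] z:[35/3,12] -> hit [35/3,12] leaf, test {P1@t=35/3}
    N10 x:[5,6] y:[29/2,15] z:[38/3,44/3] -> miss, prune
  N8 x:[22,30] y:[19/2,16] z:[53/3,61/3] -> miss, prune

order=[0, 1, 3, 6, 4, 10, 8]  |boxes|=7  |leaves|=1  hit=P1

== RESULT ==
[0, 1, 3, 6, 4, 10, 8]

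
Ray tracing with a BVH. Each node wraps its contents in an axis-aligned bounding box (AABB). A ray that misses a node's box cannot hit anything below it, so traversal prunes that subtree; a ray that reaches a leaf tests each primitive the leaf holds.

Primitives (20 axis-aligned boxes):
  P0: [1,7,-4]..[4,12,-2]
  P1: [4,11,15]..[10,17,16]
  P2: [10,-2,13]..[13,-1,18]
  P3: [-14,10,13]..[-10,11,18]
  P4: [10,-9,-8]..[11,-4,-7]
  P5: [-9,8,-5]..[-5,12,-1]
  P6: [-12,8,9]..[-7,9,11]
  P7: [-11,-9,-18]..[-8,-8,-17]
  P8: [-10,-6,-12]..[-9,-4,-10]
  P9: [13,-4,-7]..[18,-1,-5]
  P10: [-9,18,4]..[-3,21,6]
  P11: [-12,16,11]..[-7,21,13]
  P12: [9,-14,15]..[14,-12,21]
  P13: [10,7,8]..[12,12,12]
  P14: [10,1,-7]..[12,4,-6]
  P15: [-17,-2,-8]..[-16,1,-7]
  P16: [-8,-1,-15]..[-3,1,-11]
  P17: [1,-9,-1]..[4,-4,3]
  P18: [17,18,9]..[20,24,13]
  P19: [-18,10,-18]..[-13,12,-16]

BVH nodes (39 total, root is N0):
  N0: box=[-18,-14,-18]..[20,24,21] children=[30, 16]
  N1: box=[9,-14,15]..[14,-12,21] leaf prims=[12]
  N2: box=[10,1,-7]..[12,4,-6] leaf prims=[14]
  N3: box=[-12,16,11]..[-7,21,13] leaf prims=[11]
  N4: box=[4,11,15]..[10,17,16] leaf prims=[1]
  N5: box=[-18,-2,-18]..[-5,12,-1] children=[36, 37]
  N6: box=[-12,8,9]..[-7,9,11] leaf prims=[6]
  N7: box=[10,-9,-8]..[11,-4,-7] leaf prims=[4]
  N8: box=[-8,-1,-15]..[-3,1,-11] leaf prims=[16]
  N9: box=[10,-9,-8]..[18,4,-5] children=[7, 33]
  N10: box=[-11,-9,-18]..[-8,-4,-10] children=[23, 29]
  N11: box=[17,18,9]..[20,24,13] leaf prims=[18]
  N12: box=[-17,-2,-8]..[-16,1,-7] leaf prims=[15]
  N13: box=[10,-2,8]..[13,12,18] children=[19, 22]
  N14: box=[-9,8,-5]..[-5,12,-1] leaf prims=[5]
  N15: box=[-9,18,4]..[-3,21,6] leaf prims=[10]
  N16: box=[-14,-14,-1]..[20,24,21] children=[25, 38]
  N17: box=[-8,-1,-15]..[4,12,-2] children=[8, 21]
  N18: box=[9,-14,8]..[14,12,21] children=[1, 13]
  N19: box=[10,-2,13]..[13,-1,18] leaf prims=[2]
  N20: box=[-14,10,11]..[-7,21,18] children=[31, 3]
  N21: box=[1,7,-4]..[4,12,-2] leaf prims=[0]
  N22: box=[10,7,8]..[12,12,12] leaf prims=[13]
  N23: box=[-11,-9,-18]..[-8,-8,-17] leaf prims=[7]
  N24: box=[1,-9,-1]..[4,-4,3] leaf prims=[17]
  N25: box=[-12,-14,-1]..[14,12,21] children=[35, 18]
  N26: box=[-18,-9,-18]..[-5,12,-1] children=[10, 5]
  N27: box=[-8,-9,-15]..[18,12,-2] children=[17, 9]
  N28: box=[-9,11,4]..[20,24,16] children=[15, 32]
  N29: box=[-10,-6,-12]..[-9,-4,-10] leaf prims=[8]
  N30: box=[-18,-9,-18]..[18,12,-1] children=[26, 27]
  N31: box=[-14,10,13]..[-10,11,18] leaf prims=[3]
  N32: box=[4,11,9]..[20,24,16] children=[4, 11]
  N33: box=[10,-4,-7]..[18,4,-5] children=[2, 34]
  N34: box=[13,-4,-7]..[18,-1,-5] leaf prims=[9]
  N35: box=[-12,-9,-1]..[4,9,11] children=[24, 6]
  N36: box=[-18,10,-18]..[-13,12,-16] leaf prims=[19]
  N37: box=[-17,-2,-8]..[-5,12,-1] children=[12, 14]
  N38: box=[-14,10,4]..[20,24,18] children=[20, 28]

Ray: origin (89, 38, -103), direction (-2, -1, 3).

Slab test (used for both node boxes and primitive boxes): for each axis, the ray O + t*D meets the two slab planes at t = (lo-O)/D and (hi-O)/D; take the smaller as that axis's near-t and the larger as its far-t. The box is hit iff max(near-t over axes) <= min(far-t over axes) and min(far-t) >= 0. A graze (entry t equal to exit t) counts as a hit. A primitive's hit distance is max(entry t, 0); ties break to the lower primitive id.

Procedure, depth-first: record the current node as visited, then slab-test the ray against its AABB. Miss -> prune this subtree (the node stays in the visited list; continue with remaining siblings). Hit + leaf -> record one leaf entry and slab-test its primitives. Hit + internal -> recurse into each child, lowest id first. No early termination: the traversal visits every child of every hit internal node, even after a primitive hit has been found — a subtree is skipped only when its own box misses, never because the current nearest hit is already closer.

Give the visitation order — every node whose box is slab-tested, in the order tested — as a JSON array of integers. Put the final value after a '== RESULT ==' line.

Trace the traversal:
N0 x:[69/2,107/2] y:[14,52] z:[85/3,124/3] -> hit [69/2,124/3], descend [16, 30]
  N16 x:[69/2,103/2] y:[14,52] z:[34,124/3] -> hit [69/2,124/3], descend [25, 38]
    N25 x:[75/2,101/2] y:[26,52] z:[34,124/3] -> hit [75/2,124/3], descend [18, 35]
      N18 x:[75/2,40] y:[26,52] z:[37,124/3] -> hit [75/2,40], descend [1, 13]
        N1 x:[75/2,40] y:[50,52] z:[118/3,124/3] -> miss, prune
        N13 x:[38,79/2] y:[26,40] z:[37,121/3] -> hit [38,79/2], descend [19, 22]
          N19 x:[38,79/2] y:[39,40] z:[116/3,121/3] -> hit [39,79/2] leaf, test {P2@t=39}
          N22 x:[77/2,79/2] y:[26,31] z:[37,115/3] -> miss, prune
      N35 x:[85/2,101/2] y:[29,47] z:[34,38] -> miss, prune
    N38 x:[69/2,103/2] y:[14,28] z:[107/3,121/3] -> miss, prune
  N30 x:[71/2,107/2] y:[26,47] z:[85/3,34] -> miss, prune

Summary -> nodes [0, 16, 25, 18, 1, 13, 19, 22, 35, 38, 30]; box-tests=11; leaf-entries=1; first=P2

== RESULT ==
[0, 16, 25, 18, 1, 13, 19, 22, 35, 38, 30]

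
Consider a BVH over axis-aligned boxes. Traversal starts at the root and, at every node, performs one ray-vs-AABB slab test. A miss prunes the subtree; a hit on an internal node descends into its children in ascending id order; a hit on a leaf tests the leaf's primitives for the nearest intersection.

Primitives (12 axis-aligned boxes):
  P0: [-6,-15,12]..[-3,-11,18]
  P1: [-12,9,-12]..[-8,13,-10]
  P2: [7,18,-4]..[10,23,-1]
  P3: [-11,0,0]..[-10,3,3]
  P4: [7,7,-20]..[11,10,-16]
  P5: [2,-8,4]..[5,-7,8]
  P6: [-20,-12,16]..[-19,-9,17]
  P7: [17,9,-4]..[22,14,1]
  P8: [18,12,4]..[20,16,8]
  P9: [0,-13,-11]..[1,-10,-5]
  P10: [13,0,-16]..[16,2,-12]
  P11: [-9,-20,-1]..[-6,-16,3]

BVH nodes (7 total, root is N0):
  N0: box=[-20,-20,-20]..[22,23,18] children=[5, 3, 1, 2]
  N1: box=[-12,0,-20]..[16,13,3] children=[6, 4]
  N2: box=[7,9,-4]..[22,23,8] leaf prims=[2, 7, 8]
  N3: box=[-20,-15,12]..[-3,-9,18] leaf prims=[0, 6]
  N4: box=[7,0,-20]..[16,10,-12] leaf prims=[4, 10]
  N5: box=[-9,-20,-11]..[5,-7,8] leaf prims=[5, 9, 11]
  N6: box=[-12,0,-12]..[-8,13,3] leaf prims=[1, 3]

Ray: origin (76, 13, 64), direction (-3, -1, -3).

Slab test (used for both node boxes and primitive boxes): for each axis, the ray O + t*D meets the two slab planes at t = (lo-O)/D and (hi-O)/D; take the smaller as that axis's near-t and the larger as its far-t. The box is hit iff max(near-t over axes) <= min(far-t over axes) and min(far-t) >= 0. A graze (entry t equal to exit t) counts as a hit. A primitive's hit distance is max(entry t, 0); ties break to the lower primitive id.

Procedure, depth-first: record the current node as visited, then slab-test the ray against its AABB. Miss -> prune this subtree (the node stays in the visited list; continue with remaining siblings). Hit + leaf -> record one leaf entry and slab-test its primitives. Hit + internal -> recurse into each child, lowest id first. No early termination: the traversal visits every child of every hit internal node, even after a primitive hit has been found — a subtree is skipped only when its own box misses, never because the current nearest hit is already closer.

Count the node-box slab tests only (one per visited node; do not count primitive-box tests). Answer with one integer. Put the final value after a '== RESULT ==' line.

Traverse from the root:
N0 x:[18,32] y:[-10,33] z:[46/3,28] -> hit [18,28], descend [1, 2, 3, 5]
  N1 x:[20,88/3] y:[0,13] z:[61/3,28] -> miss, prune
  N2 x:[18,23] y:[-10,4] z:[56/3,68/3] -> miss, prune
  N3 x:[79/3,32] y:[22,28] z:[46/3,52/3] -> miss, prune
  N5 x:[71/3,85/3] y:[20,33] z:[56/3,25] -> hit [71/3,25] leaf, test {P5(miss), P9@t=25, P11(miss)}

Visited [0, 1, 2, 3, 5]. Tests: 5 box, 1 leaf. Nearest: P9.

== RESULT ==
5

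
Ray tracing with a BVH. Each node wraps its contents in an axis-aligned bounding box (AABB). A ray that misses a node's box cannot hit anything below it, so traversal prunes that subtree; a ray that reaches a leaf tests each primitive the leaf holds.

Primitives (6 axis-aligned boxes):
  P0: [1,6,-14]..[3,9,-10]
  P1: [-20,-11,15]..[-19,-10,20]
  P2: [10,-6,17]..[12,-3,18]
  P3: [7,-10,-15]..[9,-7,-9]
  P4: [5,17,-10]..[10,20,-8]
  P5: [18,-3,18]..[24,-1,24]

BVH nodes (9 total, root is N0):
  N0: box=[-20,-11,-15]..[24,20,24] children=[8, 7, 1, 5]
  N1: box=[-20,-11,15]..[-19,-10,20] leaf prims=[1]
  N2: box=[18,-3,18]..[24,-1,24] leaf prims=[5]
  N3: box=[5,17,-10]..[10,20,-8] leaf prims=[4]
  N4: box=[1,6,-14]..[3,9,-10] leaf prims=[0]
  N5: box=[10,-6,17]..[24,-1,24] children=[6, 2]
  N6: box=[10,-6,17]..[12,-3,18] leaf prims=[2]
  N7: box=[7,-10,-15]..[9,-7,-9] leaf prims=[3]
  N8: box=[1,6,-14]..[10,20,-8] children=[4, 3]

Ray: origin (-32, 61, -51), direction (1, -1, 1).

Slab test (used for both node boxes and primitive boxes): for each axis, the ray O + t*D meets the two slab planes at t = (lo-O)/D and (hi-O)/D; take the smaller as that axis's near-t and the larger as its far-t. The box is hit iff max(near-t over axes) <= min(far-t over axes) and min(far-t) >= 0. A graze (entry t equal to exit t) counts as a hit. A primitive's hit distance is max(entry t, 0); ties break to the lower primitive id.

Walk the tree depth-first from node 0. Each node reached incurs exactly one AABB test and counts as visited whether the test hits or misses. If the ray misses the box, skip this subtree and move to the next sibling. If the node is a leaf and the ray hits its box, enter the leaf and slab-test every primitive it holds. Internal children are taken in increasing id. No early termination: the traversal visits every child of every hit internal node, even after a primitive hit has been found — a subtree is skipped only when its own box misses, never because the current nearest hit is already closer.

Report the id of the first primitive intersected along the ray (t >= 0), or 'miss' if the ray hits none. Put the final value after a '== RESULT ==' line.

Walk:
N0 x:[12,56] y:[41,72] z:[36,75] -> hit [41,56], descend [1, 5, 7, 8]
  N1 x:[12,13] y:[71,72] z:[66,71] -> miss, prune
  N5 x:[42,56] y:[62,67] z:[68,75] -> miss, prune
  N7 x:[39,41] y:[68,71] z:[36,42] -> miss, prune
  N8 x:[33,42] y:[41,55] z:[37,43] -> hit [41,42], descend [3, 4]
    N3 x:[37,42] y:[41,44] z:[41,43] -> hit [41,42] leaf, test {P4@t=41}
    N4 x:[33,35] y:[52,55] z:[37,41] -> miss, prune

Summary -> nodes [0, 1, 5, 7, 8, 3, 4]; box-tests=7; leaf-entries=1; first=P4

== RESULT ==
4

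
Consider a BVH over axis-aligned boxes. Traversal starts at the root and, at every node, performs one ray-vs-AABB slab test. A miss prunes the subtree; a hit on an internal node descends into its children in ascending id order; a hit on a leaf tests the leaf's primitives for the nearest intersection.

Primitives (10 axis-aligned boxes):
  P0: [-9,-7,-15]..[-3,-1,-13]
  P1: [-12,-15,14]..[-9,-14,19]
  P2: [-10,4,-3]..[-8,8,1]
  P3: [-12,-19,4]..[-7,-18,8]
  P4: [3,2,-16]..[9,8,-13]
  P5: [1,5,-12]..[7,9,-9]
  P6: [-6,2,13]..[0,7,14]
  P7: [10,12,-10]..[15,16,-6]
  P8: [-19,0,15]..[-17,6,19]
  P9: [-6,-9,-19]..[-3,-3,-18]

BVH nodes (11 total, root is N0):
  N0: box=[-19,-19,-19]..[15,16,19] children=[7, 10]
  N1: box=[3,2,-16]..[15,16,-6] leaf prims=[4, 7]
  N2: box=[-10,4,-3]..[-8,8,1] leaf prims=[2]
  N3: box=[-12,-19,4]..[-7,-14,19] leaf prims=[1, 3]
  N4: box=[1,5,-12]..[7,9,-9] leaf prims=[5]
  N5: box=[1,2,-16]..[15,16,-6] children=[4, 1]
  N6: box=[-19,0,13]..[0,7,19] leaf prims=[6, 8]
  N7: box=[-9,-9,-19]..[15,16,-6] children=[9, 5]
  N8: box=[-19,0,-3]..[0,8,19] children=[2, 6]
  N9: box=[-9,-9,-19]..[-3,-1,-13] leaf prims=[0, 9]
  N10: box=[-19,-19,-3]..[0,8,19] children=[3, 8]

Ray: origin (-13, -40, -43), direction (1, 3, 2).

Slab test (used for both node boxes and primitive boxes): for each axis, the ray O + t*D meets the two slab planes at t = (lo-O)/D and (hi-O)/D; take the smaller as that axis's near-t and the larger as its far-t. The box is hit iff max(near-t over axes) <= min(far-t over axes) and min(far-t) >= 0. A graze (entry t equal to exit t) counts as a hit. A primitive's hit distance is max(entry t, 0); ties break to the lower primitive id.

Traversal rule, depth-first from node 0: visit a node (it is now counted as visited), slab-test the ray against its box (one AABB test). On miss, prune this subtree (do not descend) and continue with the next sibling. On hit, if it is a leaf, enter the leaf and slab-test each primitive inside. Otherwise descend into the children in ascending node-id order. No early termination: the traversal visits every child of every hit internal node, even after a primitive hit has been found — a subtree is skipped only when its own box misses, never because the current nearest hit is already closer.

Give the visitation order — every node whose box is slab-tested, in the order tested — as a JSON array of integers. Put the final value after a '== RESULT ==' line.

Trace the traversal:
N0 x:[-6,28] y:[7,56/3] z:[12,31] -> hit [12,56/3], descend [7, 10]
  N7 x:[4,28] y:[31/3,56/3] z:[12,37/2] -> hit [12,37/2], descend [5, 9]
    N5 x:[14,28] y:[14,56/3] z:[27/2,37/2] -> hit [14,37/2], descend [1, 4]
      N1 x:[16,28] y:[14,56/3] z:[27/2,37/2] -> hit [16,37/2] leaf, test {P4(miss), P7(miss)}
      N4 x:[14,20] y:[15,49/3] z:[31/2,17] -> hit [31/2,49/3] leaf, test {P5@t=31/2}
    N9 x:[4,10] y:[31/3,13] z:[12,15] -> miss, prune
  N10 x:[-6,13] y:[7,16] z:[20,31] -> miss, prune

order=[0, 7, 5, 1, 4, 9, 10]  |boxes|=7  |leaves|=2  hit=P5

== RESULT ==
[0, 7, 5, 1, 4, 9, 10]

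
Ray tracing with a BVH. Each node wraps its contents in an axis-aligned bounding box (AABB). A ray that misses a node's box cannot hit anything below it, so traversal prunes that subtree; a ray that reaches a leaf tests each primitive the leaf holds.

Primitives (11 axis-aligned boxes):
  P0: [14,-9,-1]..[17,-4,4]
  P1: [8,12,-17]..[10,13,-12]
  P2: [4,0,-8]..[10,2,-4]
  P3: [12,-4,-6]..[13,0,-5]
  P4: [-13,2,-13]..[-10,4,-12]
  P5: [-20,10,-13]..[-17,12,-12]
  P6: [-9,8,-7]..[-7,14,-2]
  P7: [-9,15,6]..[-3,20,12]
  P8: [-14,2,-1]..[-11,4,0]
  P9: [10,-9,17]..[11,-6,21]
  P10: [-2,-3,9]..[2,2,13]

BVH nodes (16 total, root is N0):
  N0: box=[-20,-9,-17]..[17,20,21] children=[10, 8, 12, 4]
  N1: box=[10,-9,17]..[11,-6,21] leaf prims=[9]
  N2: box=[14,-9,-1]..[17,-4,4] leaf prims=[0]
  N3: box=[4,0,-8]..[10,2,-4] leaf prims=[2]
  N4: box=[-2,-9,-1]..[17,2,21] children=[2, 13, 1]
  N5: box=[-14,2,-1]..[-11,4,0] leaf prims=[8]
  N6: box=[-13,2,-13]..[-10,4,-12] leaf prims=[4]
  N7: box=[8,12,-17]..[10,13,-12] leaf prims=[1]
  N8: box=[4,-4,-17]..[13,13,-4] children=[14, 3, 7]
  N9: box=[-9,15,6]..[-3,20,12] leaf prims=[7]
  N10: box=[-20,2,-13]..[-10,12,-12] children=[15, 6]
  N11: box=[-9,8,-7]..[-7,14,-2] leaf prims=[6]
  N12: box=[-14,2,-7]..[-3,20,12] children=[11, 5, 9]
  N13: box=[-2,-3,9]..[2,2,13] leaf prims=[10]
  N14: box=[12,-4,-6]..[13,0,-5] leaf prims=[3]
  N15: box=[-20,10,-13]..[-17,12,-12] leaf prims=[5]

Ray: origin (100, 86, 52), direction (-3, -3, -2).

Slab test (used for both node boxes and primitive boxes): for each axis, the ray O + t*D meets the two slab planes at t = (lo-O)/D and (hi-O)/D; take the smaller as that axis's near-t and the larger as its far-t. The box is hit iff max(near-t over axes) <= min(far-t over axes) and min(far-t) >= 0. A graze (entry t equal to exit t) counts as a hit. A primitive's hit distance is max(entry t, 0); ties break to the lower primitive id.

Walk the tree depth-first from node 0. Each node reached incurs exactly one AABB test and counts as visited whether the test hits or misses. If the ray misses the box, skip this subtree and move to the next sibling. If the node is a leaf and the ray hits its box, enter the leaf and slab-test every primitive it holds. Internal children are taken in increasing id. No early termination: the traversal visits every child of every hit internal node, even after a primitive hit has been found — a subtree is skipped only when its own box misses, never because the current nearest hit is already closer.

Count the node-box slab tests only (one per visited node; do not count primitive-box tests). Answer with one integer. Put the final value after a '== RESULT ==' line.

Traverse from the root:
N0 x:[83/3,40] y:[22,95/3] z:[31/2,69/2] -> hit [83/3,95/3], descend [4, 8, 10, 12]
  N4 x:[83/3,34] y:[28,95/3] z:[31/2,53/2] -> miss, prune
  N8 x:[29,32] y:[73/3,30] z:[28,69/2] -> hit [29,30], descend [3, 7, 14]
    N3 x:[30,32] y:[28,86/3] z:[28,30] -> miss, prune
    N7 x:[30,92/3] y:[73/3,74/3] z:[32,69/2] -> miss, prune
    N14 x:[29,88/3] y:[86/3,30] z:[57/2,29] -> hit [29,29] leaf, test {P3@t=29}
  N10 x:[110/3,40] y:[74/3,28] z:[32,65/2] -> miss, prune
  N12 x:[103/3,38] y:[22,28] z:[20,59/2] -> miss, prune

Visited [0, 4, 8, 3, 7, 14, 10, 12]. Tests: 8 box, 1 leaf. Nearest: P3.

== RESULT ==
8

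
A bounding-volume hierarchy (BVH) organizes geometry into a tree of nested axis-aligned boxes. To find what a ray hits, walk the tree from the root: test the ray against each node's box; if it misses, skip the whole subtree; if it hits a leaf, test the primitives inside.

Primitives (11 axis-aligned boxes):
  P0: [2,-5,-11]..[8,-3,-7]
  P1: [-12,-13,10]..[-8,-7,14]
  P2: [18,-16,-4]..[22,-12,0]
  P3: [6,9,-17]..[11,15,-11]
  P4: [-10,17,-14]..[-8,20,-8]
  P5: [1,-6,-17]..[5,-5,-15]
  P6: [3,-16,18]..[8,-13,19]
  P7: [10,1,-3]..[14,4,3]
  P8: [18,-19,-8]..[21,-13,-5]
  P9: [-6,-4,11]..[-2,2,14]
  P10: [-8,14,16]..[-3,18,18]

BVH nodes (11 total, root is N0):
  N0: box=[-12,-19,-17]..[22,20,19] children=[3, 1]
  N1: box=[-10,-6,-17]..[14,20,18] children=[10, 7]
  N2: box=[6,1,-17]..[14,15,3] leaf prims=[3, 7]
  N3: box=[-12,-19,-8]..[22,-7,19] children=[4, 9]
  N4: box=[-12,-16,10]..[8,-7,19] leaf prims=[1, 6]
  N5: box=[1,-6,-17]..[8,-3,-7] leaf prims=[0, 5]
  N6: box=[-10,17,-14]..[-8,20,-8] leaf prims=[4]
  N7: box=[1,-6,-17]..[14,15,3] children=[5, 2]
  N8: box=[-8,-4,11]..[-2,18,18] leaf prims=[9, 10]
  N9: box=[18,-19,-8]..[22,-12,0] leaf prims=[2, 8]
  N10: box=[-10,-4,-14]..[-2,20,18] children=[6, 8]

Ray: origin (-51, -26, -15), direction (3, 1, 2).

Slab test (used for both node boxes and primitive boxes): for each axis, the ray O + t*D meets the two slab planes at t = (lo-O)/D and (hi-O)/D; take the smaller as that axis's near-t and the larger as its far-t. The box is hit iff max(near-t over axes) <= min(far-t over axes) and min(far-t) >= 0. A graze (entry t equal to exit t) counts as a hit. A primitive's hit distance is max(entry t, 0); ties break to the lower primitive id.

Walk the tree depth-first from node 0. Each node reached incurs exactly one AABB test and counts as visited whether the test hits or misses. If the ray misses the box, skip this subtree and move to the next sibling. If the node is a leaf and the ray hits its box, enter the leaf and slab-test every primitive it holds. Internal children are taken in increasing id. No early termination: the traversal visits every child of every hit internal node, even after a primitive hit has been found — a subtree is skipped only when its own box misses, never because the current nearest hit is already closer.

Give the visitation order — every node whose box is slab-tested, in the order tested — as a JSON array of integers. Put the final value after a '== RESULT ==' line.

Walk:
N0 x:[13,73/3] y:[7,46] z:[-1,17] -> hit [13,17], descend [1, 3]
  N1 x:[41/3,65/3] y:[20,46] z:[-1,33/2] -> miss, prune
  N3 x:[13,73/3] y:[7,19] z:[7/2,17] -> hit [13,17], descend [4, 9]
    N4 x:[13,59/3] y:[10,19] z:[25/2,17] -> hit [13,17] leaf, test {P1@t=13, P6(miss)}
    N9 x:[23,73/3] y:[7,14] z:[7/2,15/2] -> miss, prune

Visited [0, 1, 3, 4, 9]. Tests: 5 box, 1 leaf. Nearest: P1.

== RESULT ==
[0, 1, 3, 4, 9]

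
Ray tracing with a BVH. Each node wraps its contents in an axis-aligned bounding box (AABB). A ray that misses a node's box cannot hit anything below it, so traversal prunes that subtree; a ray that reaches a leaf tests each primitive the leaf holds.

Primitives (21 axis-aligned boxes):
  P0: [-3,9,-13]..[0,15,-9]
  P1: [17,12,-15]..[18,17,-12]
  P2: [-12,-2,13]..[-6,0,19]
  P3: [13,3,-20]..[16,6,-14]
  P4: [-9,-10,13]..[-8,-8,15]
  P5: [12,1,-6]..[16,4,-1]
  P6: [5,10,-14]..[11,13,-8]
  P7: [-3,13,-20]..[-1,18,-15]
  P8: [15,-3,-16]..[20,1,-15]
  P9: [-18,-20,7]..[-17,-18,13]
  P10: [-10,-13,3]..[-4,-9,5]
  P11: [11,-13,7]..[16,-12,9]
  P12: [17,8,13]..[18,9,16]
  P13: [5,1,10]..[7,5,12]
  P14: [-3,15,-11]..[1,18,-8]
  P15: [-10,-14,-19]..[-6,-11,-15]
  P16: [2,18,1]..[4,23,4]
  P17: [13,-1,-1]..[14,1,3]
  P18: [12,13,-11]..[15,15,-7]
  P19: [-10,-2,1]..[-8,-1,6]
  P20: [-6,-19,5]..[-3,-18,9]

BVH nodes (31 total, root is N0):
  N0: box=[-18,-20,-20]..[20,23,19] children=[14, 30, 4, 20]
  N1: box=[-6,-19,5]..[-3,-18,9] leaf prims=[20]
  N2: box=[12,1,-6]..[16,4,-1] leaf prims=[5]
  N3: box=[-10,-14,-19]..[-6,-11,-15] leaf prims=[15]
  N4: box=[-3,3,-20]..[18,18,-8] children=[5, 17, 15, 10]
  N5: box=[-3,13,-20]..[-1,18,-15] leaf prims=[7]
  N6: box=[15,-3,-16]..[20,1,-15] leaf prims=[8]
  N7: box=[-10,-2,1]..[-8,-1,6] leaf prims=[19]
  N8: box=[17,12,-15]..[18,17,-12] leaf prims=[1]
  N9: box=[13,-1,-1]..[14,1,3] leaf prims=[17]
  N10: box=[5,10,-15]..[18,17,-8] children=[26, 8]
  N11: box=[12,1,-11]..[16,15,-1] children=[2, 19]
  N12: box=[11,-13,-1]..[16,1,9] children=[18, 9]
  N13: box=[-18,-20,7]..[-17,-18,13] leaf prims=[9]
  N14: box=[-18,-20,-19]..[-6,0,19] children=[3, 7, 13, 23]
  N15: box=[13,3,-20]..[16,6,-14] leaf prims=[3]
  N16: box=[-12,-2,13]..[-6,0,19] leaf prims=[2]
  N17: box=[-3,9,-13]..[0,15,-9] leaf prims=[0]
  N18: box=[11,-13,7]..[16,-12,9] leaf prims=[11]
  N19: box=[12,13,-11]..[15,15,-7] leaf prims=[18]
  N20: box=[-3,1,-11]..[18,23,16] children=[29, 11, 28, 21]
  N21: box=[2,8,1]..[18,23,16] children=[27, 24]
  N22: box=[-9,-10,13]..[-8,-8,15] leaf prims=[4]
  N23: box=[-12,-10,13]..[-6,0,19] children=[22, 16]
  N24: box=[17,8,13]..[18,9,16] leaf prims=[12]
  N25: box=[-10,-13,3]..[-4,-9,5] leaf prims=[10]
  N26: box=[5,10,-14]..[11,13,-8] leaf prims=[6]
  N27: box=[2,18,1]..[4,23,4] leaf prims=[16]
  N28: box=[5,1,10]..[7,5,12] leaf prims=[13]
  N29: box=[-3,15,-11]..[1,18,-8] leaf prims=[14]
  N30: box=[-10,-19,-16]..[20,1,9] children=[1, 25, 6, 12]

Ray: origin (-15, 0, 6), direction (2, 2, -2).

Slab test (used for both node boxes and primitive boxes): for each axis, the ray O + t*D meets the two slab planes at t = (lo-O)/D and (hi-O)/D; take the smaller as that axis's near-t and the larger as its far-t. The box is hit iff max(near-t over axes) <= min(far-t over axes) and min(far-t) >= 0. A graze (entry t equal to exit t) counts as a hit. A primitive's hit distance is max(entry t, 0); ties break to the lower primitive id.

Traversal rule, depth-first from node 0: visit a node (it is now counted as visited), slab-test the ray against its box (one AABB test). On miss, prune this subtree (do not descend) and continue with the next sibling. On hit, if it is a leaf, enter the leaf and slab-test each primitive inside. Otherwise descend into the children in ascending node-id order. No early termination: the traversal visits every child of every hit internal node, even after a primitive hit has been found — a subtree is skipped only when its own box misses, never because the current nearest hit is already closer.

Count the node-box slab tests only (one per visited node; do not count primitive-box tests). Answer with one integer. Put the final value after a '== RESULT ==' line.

Traverse from the root:
N0 x:[-3/2,35/2] y:[-10,23/2] z:[-13/2,13] -> hit [-3/2,23/2], descend [4, 14, 20, 30]
  N4 x:[6,33/2] y:[3/2,9] z:[7,13] -> hit [7,9], descend [5, 10, 15, 17]
    N5 x:[6,7] y:[13/2,9] z:[21/2,13] -> miss, prune
    N10 x:[10,33/2] y:[5,17/2] z:[7,21/2] -> miss, prune
    N15 x:[14,31/2] y:[3/2,3] z:[10,13] -> miss, prune
    N17 x:[6,15/2] y:[9/2,15/2] z:[15/2,19/2] -> hit [15/2,15/2] leaf, test {P0@t=15/2}
  N14 x:[-3/2,9/2] y:[-10,0] z:[-13/2,25/2] -> hit [-3/2,0], descend [3, 7, 13, 23]
    N3 x:[5/2,9/2] y:[-7,-11/2] z:[21/2,25/2] -> miss, prune
    N7 x:[5/2,7/2] y:[-1,-1/2] z:[0,5/2] -> miss, prune
    N13 x:[-3/2,-1] y:[-10,-9] z:[-7/2,-1/2] -> miss, prune
    N23 x:[3/2,9/2] y:[-5,0] z:[-13/2,-7/2] -> miss, prune
  N20 x:[6,33/2] y:[1/2,23/2] z:[-5,17/2] -> hit [6,17/2], descend [11, 21, 28, 29]
    N11 x:[27/2,31/2] y:[1/2,15/2] z:[7/2,17/2] -> miss, prune
    N21 x:[17/2,33/2] y:[4,23/2] z:[-5,5/2] -> miss, prune
    N28 x:[10,11] y:[1/2,5/2] z:[-3,-2] -> miss, prune
    N29 x:[6,8] y:[15/2,9] z:[7,17/2] -> hit [15/2,8] leaf, test {P14@t=15/2}
  N30 x:[5/2,35/2] y:[-19/2,1/2] z:[-3/2,11] -> miss, prune

17 AABB tests over nodes [0, 4, 5, 10, 15, 17, 14, 3, 7, 13, 23, 20, 11, 21, 28, 29, 30]; 2 leaves entered; closest P0.

== RESULT ==
17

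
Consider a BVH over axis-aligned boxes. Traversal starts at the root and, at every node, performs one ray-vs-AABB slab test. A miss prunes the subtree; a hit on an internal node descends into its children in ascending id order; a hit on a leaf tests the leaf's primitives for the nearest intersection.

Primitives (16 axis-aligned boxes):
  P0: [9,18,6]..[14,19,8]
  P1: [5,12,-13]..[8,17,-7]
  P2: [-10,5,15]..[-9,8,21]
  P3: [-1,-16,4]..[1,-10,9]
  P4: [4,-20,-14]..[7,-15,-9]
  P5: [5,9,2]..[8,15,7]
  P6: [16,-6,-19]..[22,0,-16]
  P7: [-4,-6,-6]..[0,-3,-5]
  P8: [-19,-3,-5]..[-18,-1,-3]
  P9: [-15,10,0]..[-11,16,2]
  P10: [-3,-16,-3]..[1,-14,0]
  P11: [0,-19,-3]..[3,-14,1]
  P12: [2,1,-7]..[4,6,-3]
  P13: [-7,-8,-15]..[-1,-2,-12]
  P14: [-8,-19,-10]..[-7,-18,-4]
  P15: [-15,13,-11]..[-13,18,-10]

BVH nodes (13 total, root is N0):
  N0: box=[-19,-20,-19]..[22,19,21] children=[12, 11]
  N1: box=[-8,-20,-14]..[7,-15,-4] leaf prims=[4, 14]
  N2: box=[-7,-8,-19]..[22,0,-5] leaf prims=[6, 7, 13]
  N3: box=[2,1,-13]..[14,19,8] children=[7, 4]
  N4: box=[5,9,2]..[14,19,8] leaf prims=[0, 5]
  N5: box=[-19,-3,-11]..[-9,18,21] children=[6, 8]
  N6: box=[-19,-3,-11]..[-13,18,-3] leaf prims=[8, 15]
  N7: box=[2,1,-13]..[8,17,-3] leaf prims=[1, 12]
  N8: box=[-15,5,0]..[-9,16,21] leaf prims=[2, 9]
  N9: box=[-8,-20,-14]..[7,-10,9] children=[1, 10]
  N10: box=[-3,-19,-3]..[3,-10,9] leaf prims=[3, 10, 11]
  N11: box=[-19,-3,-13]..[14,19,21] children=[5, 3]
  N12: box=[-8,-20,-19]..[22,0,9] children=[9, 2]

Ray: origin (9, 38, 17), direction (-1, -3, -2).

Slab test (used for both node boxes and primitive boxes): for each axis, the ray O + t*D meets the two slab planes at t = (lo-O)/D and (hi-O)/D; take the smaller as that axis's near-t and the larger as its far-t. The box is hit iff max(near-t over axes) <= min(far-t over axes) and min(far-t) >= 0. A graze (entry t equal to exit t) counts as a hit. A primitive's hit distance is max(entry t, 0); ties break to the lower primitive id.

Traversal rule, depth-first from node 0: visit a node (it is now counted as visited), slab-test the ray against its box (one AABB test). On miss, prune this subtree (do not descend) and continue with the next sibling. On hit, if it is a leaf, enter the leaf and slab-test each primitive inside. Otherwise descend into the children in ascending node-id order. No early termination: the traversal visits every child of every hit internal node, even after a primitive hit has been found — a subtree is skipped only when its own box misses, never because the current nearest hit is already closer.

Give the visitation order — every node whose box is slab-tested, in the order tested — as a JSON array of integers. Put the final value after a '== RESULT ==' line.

Trace the traversal:
N0 x:[-13,28] y:[19/3,58/3] z:[-2,18] -> hit [19/3,18], descend [11, 12]
  N11 x:[-5,28] y:[19/3,41/3] z:[-2,15] -> hit [19/3,41/3], descend [3, 5]
    N3 x:[-5,7] y:[19/3,37/3] z:[9/2,15] -> hit [19/3,7], descend [4, 7]
      N4 x:[-5,4] y:[19/3,29/3] z:[9/2,15/2] -> miss, prune
      N7 x:[1,7] y:[7,37/3] z:[10,15] -> miss, prune
    N5 x:[18,28] y:[20/3,41/3] z:[-2,14] -> miss, prune
  N12 x:[-13,17] y:[38/3,58/3] z:[4,18] -> hit [38/3,17], descend [2, 9]
    N2 x:[-13,16] y:[38/3,46/3] z:[11,18] -> hit [38/3,46/3] leaf, test {P6(miss), P7(miss), P13@t=29/2}
    N9 x:[2,17] y:[16,58/3] z:[4,31/2] -> miss, prune

order=[0, 11, 3, 4, 7, 5, 12, 2, 9]  |boxes|=9  |leaves|=1  hit=P13

== RESULT ==
[0, 11, 3, 4, 7, 5, 12, 2, 9]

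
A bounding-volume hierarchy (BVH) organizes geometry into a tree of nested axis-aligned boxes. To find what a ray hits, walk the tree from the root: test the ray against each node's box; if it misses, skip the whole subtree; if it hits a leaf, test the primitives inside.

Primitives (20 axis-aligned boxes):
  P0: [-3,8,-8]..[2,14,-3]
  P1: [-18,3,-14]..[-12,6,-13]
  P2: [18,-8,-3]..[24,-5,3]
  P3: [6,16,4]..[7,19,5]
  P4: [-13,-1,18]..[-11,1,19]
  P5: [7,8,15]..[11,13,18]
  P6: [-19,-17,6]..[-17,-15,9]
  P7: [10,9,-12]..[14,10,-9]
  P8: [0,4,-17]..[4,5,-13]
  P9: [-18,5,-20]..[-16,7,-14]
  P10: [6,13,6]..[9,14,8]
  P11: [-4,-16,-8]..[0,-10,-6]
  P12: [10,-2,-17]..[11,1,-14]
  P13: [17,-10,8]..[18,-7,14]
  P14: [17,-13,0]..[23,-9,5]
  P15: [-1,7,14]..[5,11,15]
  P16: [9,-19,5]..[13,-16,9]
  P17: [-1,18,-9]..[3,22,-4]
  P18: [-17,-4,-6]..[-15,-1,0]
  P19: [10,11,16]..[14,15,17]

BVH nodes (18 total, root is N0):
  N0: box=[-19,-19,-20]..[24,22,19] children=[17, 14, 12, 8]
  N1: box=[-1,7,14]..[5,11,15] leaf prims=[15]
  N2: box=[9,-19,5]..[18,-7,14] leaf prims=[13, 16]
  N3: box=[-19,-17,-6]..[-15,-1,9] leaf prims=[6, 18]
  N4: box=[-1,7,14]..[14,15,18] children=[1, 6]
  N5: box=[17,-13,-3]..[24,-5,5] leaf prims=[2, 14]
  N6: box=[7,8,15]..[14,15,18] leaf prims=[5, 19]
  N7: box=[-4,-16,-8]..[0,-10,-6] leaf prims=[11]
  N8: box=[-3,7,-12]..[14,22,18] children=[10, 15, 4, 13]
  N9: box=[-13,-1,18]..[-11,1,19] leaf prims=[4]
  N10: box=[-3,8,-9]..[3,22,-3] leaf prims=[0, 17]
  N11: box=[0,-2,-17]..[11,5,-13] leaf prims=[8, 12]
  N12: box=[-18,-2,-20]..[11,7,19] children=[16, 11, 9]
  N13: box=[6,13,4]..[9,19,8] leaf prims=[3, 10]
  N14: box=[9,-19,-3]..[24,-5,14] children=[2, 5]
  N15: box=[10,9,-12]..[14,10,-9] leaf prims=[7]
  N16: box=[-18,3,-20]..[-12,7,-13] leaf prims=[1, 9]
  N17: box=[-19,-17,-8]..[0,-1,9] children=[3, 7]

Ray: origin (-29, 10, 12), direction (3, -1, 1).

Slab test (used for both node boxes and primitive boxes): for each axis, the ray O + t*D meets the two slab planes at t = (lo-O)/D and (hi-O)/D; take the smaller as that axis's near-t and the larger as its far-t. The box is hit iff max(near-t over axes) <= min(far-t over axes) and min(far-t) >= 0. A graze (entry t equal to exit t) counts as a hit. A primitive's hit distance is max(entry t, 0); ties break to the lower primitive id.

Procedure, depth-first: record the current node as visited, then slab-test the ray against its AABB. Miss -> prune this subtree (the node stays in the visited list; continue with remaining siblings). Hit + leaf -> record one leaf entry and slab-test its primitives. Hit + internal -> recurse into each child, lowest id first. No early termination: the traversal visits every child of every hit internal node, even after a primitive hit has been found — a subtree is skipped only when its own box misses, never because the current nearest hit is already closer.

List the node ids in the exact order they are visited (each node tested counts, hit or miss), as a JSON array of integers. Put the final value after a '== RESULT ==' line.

Trace the traversal:
N0 x:[10/3,53/3] y:[-12,29] z:[-32,7] -> hit [10/3,7], descend [8, 12, 14, 17]
  N8 x:[26/3,43/3] y:[-12,3] z:[-24,6] -> miss, prune
  N12 x:[11/3,40/3] y:[3,12] z:[-32,7] -> hit [11/3,7], descend [9, 11, 16]
    N9 x:[16/3,6] y:[9,11] z:[6,7] -> miss, prune
    N11 x:[29/3,40/3] y:[5,12] z:[-29,-25] -> miss, prune
    N16 x:[11/3,17/3] y:[3,7] z:[-32,-25] -> miss, prune
  N14 x:[38/3,53/3] y:[15,29] z:[-15,2] -> miss, prune
  N17 x:[10/3,29/3] y:[11,27] z:[-20,-3] -> miss, prune

8 AABB tests over nodes [0, 8, 12, 9, 11, 16, 14, 17]; 0 leaves entered; closest miss.

== RESULT ==
[0, 8, 12, 9, 11, 16, 14, 17]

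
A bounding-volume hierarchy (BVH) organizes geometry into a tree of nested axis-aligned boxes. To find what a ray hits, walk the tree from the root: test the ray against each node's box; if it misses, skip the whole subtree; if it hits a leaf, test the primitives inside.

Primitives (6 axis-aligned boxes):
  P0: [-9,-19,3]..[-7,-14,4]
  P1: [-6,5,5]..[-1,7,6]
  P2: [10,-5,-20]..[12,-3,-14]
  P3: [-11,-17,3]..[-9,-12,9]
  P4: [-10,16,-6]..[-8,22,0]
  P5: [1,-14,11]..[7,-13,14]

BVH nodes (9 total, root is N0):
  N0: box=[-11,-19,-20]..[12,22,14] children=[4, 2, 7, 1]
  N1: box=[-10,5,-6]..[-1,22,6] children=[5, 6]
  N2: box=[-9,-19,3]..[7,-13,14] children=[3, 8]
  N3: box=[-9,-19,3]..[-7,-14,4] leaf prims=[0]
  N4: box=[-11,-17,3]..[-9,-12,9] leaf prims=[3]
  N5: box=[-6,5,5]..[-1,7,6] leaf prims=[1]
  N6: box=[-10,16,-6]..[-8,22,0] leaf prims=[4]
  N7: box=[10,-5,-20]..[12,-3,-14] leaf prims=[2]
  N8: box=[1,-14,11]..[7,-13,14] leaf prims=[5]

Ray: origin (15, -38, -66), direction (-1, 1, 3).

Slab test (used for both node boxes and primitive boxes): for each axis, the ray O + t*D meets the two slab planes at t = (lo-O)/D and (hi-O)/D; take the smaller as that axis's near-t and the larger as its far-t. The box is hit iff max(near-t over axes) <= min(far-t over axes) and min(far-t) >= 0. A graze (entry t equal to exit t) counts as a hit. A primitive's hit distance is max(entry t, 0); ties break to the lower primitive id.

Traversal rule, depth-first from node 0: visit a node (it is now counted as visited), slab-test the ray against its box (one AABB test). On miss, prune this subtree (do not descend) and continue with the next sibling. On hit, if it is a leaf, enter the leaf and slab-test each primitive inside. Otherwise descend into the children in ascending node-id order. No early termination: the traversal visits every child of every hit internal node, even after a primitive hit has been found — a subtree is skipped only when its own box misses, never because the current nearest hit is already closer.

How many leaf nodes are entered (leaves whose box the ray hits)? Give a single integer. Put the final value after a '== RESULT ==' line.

Walk:
N0 x:[3,26] y:[19,60] z:[46/3,80/3] -> hit [19,26], descend [1, 2, 4, 7]
  N1 x:[16,25] y:[43,60] z:[20,24] -> miss, prune
  N2 x:[8,24] y:[19,25] z:[23,80/3] -> hit [23,24], descend [3, 8]
    N3 x:[22,24] y:[19,24] z:[23,70/3] -> hit [23,70/3] leaf, test {P0@t=23}
    N8 x:[8,14] y:[24,25] z:[77/3,80/3] -> miss, prune
  N4 x:[24,26] y:[21,26] z:[23,25] -> hit [24,25] leaf, test {P3@t=24}
  N7 x:[3,5] y:[33,35] z:[46/3,52/3] -> miss, prune

7 AABB tests over nodes [0, 1, 2, 3, 8, 4, 7]; 2 leaves entered; closest P0.

== RESULT ==
2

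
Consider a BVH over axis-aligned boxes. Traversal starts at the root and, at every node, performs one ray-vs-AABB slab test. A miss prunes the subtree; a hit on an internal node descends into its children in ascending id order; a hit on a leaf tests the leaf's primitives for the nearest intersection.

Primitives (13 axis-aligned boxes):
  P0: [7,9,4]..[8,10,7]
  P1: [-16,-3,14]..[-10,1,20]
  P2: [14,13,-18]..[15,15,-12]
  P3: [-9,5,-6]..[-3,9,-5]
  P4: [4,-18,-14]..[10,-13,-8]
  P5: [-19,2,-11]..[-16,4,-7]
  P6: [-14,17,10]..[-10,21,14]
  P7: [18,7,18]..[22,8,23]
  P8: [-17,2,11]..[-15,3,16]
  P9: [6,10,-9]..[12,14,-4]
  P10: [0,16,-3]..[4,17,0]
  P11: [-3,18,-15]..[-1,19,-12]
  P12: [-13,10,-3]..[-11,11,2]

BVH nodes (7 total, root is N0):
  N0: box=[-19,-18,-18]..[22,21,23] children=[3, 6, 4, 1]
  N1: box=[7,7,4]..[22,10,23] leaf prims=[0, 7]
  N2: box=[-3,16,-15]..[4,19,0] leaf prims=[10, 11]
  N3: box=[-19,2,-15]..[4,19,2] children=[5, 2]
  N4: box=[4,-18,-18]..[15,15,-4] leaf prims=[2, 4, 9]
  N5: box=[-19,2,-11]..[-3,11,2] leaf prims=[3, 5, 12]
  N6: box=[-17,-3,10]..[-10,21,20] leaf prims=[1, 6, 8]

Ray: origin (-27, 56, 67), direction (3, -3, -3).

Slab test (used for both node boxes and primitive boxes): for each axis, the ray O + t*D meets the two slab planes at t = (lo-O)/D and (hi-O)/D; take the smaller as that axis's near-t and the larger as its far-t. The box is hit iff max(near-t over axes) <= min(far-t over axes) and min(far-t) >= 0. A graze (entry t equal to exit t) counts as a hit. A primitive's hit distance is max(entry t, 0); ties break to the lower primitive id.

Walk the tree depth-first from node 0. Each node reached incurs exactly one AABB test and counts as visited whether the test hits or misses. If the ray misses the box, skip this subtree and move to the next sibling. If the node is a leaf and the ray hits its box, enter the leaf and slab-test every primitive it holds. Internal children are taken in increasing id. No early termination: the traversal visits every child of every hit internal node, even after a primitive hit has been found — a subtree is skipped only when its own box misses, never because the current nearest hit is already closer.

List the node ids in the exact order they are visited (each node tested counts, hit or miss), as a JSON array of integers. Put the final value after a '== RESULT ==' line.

Walk:
N0 x:[8/3,49/3] y:[35/3,74/3] z:[44/3,85/3] -> hit [44/3,49/3], descend [1, 3, 4, 6]
  N1 x:[34/3,49/3] y:[46/3,49/3] z:[44/3,21] -> hit [46/3,49/3] leaf, test {P0(miss), P7@t=16}
  N3 x:[8/3,31/3] y:[37/3,18] z:[65/3,82/3] -> miss, prune
  N4 x:[31/3,14] y:[41/3,74/3] z:[71/3,85/3] -> miss, prune
  N6 x:[10/3,17/3] y:[35/3,59/3] z:[47/3,19] -> miss, prune

5 AABB tests over nodes [0, 1, 3, 4, 6]; 1 leaf entered; closest P7.

== RESULT ==
[0, 1, 3, 4, 6]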